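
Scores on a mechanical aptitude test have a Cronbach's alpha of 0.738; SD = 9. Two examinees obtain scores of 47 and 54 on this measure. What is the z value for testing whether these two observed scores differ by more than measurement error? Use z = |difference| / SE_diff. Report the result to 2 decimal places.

1.07

SEM = 9.0000 × √(1 − 0.7380) = 9.0000 × √0.2620 ≈ 9.0000 × 0.5119 ≈ 4.6067
SE_diff = √2 × SEM ≈ 6.5149
z = |47 − 54| / 6.5149 = 7 / 6.5149 ≈ 1.0745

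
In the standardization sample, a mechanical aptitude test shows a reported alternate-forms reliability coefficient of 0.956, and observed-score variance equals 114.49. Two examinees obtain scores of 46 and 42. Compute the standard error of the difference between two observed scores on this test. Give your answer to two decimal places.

3.17

SD = √114.49 = 10.700
The standard error of measurement is 10.700·√(1 − 0.956) ≈ 10.700·0.210 ≈ 2.244.
SE_diff = √2 · SEM ≈ 3.174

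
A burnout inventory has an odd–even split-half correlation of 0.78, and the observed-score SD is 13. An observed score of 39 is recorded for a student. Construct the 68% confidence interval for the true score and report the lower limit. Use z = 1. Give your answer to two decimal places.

Spearman-Brown: r = 2(0.78) / (1 + 0.78) = 1.56000 / 1.78000 ≈ 0.87640
SEM = 13.00000×√(1 − 0.87640) ≈ 4.57030
Half-width = 1×4.57030 ≈ 4.57030
Lower limit = 39 − 4.57030 ≈ 34.42970

34.43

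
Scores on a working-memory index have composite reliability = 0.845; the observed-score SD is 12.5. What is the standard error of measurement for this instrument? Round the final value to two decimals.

4.92

SEM = 12.50000·√(1 − 0.84500) ≈ 4.92125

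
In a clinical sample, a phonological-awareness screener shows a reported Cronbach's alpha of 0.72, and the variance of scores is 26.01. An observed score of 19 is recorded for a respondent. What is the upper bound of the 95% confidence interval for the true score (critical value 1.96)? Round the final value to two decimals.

24.29

SD = √26.01 = 5.10000
SEM = 5.10000*√(1 − 0.72000) ≈ 2.69867
1.96 * SEM ≈ 5.28939
Upper bound: 19 + 5.28939 = 24.28939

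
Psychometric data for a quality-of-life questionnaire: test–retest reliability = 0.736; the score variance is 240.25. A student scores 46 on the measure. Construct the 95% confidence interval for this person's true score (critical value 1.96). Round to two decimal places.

σ = 240.25^(1/2) = 15.500
SEM = 15.500×√(1 − 0.736) ≈ 7.964
Half-width = 1.96×7.964 ≈ 15.610
CI = 46 ± 15.610 → [30.390, 61.610]

[30.39, 61.61]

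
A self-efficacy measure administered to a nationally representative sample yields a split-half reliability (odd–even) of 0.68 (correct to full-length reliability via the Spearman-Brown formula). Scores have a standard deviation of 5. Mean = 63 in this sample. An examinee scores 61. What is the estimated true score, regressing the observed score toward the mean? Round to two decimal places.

61.38

r_full = 2·0.68 / (1 + 0.68) ≈ 0.810
T̂ = r·X + (1 − r)·M = 0.810×61 + 0.190×63 ≈ 49.381 + 12.000 ≈ 61.381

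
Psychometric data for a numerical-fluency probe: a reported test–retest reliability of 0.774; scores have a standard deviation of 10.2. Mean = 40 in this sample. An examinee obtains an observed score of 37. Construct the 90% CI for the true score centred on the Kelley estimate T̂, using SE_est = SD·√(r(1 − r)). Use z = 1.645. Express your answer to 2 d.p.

T̂ = 0.774(37) + 0.226(40) ≈ 37.678
SE_est = SD · √(r(1 − r)) = 10.200 · √0.175 ≈ 10.200 · 0.418 ≈ 4.266
90% CI: 37.678 ± 7.018 ≈ (30.660, 44.696)

[30.66, 44.70]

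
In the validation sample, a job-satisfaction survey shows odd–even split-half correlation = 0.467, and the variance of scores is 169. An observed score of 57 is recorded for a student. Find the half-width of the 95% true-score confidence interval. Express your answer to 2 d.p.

15.36

SD = √169 ≃ 13.000
Spearman-Brown: r = 2(0.467) / (1 + 0.467) = 0.934 / 1.467 ≃ 0.637
SEM = 13.000*√(1 − 0.637) ≃ 7.836
Margin = 1.96 * 7.836 ≃ 15.358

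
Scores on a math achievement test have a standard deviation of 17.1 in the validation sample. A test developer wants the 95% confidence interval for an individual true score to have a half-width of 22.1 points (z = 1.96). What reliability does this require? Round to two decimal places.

SEM needed = half-width / z = 22.1/1.96 ≈ 11.2755
Required reliability = 1 − (SEM/SD)² = 1 − 0.4348 ≈ 0.5652

0.57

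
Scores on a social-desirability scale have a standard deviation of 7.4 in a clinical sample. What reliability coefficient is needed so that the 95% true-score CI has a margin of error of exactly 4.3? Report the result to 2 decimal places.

SEM needed = half-width / z = 4.3/1.96 ≈ 2.194
Required reliability = 1 − (SEM/SD)² = 1 − 0.088 ≈ 0.912

0.91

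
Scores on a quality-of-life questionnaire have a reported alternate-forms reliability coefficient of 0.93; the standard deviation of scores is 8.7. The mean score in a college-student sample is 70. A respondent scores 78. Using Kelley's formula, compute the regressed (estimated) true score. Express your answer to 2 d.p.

T̂ = 0.930(78) + 0.070(70) ≈ 77.440

77.44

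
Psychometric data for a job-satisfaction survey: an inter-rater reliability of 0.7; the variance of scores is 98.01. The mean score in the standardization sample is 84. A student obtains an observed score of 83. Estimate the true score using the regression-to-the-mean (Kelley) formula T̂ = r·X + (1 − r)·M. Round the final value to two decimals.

83.30

T̂ = r·X + (1 − r)·M = 0.700×83 + 0.300×84 = 58.100 + 25.200 ≈ 83.300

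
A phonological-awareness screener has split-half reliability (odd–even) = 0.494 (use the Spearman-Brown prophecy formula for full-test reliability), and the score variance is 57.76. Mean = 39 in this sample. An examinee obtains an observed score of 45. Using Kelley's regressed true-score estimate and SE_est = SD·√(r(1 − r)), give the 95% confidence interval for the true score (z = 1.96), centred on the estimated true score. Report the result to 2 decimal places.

SD = √57.76 ≈ 7.60000
Full-length reliability (Spearman-Brown) = 2(0.494)/(1+0.494) ≈ 0.66131
Estimated true score = 0.66131·45 + (1 − 0.66131)·39 ≈ 42.96787
SE_est = 7.60000·√[r(1 − r)] ≈ 3.59680
95% CI: 42.96787 ± 7.04974 ≈ (35.91814, 50.01761)

[35.92, 50.02]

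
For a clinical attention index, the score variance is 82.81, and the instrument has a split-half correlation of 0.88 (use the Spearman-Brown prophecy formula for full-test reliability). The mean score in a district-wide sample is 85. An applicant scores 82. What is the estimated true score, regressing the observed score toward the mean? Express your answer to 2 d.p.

r_full = 2·0.88 / (1 + 0.88) ≈ 0.93617
T̂ = 0.93617(82) + 0.06383(85) ≈ 82.19149

82.19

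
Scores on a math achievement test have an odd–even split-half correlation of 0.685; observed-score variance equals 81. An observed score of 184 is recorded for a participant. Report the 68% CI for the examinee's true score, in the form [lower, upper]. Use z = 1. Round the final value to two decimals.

[180.11, 187.89]

SD = √81 ≈ 9.00000
r_full = 2·0.685 / (1 + 0.685) ≈ 0.81306
The standard error of measurement is 9.00000×√(1 − 0.81306) ≈ 9.00000×0.43237 ≈ 3.89133.
1 × SEM ≈ 3.89133
68% CI: 184 ± 3.89133 = [180.10867, 187.89133]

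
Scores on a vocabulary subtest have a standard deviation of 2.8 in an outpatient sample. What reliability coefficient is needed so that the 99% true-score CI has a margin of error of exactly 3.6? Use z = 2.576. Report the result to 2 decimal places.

0.75

Required SEM = 3.6 / 2.576 ≈ 1.398
r = 1 − (1.398/2.8)² ≈ 1 − 0.249 ≈ 0.751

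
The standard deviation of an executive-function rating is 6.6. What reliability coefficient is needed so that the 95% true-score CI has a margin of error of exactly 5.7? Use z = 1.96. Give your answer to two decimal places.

Required SEM = 5.7 / 1.96 ≈ 2.908
r = 1 − (SEM / SD)² = 1 − (2.908 / 6.6)² ≈ 1 − 0.194 ≈ 0.806

0.81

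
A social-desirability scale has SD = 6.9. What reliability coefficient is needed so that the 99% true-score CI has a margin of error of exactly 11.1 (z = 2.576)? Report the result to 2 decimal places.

Required SEM = 11.1 / 2.576 ≈ 4.309
r = 1 − (SEM / SD)² = 1 − (4.309 / 6.9)² ≈ 1 − 0.390 ≈ 0.610

0.61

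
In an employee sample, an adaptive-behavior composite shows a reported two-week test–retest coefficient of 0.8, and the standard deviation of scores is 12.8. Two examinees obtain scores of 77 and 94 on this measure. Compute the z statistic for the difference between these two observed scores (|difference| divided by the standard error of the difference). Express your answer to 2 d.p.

2.10

SEM = 12.8000×√(1 − 0.8000) ≈ 5.7243
Standard error of the difference = 5.7243·√2 ≈ 8.0954
z = |77 − 94| / 8.0954 = 17 / 8.0954 ≈ 2.1000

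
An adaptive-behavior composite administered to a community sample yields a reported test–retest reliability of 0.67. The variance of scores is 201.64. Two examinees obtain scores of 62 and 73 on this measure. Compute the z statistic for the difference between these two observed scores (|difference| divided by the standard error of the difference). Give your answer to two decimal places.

SD = √201.64 = 14.200
The standard error of measurement is 14.200×√(1 − 0.670) ≈ 14.200×0.574 ≈ 8.157.
Standard error of the difference = 8.157·√2 ≈ 11.536
z = 11 / 11.536 ≈ 0.954

0.95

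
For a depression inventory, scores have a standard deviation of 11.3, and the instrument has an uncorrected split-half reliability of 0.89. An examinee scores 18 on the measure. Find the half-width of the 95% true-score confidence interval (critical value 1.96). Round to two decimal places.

r_full = 2·0.89 / (1 + 0.89) ≈ 0.942
SEM = 11.300 × √(1 − 0.942) = 11.300 × √0.058 ≈ 11.300 × 0.241 ≈ 2.726
Half-width = 1.96×2.726 ≈ 5.343

5.34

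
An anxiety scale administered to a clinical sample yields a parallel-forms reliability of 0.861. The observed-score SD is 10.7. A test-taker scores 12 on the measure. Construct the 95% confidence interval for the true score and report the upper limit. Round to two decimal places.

19.82

The standard error of measurement is 10.700×√(1 − 0.861) ≃ 10.700×0.373 ≃ 3.989.
Half-width = 1.96×3.989 ≃ 7.819
Upper limit = 12 + 7.819 ≃ 19.819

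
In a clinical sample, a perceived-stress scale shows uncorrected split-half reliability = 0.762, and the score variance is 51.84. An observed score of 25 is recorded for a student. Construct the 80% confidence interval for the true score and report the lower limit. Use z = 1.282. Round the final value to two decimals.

SD = √51.84 ≈ 7.20000
r_full = 2·0.762 / (1 + 0.762) ≈ 0.86493
SEM = 7.20000·√(1 − 0.86493) ≈ 2.64617
Margin = 1.282 · 2.64617 ≈ 3.39239
Lower limit = 25 − 3.39239 ≈ 21.60761

21.61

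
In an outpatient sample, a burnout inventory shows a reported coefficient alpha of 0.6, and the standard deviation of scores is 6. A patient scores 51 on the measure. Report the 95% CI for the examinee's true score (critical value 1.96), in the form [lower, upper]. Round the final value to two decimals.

[43.56, 58.44]

SEM = 6.000·√(1 − 0.600) ≃ 3.795
1.96 · SEM ≃ 7.438
95% CI: 51 ± 7.438 = [43.562, 58.438]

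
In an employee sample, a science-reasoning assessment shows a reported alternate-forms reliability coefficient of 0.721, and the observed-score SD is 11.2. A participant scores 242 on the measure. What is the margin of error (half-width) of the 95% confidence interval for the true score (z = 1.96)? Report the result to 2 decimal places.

SEM = 11.20000·√(1 − 0.72100) ≈ 5.91589
Margin = 1.96 · 5.91589 ≈ 11.59515

11.60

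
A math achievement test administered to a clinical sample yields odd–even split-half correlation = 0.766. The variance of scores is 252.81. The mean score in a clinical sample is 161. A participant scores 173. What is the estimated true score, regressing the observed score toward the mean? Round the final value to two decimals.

r_full = 2·0.766 / (1 + 0.766) ≃ 0.8675
Estimated true score = 0.8675·173 + (1 − 0.8675)·161 ≃ 171.4100

171.41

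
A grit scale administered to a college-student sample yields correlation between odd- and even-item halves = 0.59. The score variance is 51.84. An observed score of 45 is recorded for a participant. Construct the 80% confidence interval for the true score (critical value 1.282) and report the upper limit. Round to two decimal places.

SD = √51.84 = 7.200
r_full = 2·0.59 / (1 + 0.59) ≈ 0.742
SEM = 7.200 · √(1 − 0.742) = 7.200 · √0.258 ≈ 7.200 · 0.508 ≈ 3.656
Half-width = 1.282·3.656 ≈ 4.687
Upper limit = 45 + 4.687 ≈ 49.687

49.69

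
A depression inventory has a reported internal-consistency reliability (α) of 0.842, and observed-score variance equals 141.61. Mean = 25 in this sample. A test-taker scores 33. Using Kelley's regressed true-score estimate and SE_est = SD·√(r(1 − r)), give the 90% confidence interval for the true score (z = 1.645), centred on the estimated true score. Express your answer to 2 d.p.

[24.60, 38.88]

SD = √141.61 = 11.9000
T̂ = r·X + (1 − r)·M = 0.8420×33 + 0.1580×25 = 27.7860 + 3.9500 ≈ 31.7360
SE_est = SD × √(r(1 − r)) = 11.9000 × √0.1330 ≈ 11.9000 × 0.3647 ≈ 4.3404
CI = 31.7360 ± 1.645 × 4.3404 → [24.5960, 38.8760]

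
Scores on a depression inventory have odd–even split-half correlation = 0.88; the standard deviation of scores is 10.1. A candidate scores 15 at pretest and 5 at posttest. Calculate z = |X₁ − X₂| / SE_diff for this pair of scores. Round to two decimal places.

Spearman-Brown: r = 2(0.88) / (1 + 0.88) = 1.760 / 1.880 ≈ 0.936
SEM = 10.100 · √(1 − 0.936) = 10.100 · √0.064 ≈ 10.100 · 0.253 ≈ 2.552
SE_diff = √2 · SEM ≈ 3.609
z = |15 − 5| / 3.609 = 10 / 3.609 ≈ 2.771

2.77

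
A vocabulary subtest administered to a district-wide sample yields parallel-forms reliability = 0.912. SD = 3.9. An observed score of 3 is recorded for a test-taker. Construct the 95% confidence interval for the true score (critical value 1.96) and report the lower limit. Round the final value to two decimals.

0.73

The standard error of measurement is 3.90000×√(1 − 0.91200) ≈ 3.90000×0.29665 ≈ 1.15693.
1.96 × SEM ≈ 2.26758
Lower bound: 3 − 2.26758 = 0.73242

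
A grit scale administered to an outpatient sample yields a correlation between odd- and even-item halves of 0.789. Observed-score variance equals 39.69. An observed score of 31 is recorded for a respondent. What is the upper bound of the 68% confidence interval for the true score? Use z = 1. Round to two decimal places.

SD = √39.69 ≈ 6.300
Spearman-Brown: r = 2(0.789) / (1 + 0.789) = 1.578 / 1.789 ≈ 0.882
SEM = 6.300×√(1 − 0.882) ≈ 2.164
Margin = 1 × 2.164 ≈ 2.164
Upper bound: 31 + 2.164 = 33.164

33.16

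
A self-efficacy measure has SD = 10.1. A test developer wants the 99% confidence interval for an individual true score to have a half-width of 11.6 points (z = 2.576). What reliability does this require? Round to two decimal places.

0.80

Required SEM = 11.6 / 2.576 ≈ 4.50311
Required reliability = 1 − (SEM/SD)² = 1 − 0.19878 ≈ 0.80122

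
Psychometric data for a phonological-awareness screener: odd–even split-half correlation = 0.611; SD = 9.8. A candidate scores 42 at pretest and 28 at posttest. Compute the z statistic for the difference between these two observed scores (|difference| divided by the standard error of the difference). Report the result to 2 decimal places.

r_full = 2·0.611 / (1 + 0.611) ≈ 0.759
SEM = 9.800*√(1 − 0.759) ≈ 4.816
Standard error of the difference = 4.816·√2 ≈ 6.810
z = |42 − 28| / 6.810 = 14 / 6.810 ≈ 2.056

2.06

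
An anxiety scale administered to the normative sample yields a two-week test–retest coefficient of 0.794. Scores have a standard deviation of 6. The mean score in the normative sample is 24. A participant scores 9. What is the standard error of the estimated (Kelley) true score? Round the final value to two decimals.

SE_est = SD × √(r(1 − r)) = 6.000 × √0.164 ≈ 6.000 × 0.404 ≈ 2.427

2.43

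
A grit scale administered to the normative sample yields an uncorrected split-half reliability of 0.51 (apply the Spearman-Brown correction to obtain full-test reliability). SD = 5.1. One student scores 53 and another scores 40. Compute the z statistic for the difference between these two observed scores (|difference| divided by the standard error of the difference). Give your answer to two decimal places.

r_full = 2·0.51 / (1 + 0.51) ≃ 0.675
SEM = 5.100*√(1 − 0.675) ≃ 2.905
SE_diff = √2 * SEM ≃ 4.109
z = 13 / 4.109 ≃ 3.164

3.16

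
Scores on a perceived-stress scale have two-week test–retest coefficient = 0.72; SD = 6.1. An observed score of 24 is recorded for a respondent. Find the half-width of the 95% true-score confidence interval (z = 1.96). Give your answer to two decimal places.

The standard error of measurement is 6.10000×√(1 − 0.72000) ≈ 6.10000×0.52915 ≈ 3.22782.
1.96 × SEM ≈ 6.32652

6.33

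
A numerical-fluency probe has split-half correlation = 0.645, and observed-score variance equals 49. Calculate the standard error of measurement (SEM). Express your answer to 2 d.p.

3.25

SD = √49 = 7.0000
Full-length reliability (Spearman-Brown) = 2(0.645)/(1+0.645) ≈ 0.7842
SEM = 7.0000 × √(1 − 0.7842) = 7.0000 × √0.2158 ≈ 7.0000 × 0.4645 ≈ 3.2518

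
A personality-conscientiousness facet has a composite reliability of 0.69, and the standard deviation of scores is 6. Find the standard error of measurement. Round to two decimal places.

3.34

SEM = 6.00000 * √(1 − 0.69000) = 6.00000 * √0.31000 ≈ 6.00000 * 0.55678 ≈ 3.34066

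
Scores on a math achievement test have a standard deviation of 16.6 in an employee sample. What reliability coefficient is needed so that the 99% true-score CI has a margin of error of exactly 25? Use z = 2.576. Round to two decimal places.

0.66

SEM needed = half-width / z = 25/2.576 ≃ 9.705
r = 1 − (SEM / SD)² = 1 − (9.705 / 16.6)² ≃ 1 − 0.342 ≃ 0.658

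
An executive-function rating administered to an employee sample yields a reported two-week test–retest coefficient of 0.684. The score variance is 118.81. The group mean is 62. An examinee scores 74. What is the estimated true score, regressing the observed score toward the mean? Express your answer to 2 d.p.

70.21

T̂ = r·X + (1 − r)·M = 0.6840*74 + 0.3160*62 = 50.6160 + 19.5920 ≈ 70.2080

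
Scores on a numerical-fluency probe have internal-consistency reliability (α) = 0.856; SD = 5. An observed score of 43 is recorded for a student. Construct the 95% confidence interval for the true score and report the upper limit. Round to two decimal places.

46.72

SEM = 5.000 * √(1 − 0.856) = 5.000 * √0.144 ≈ 5.000 * 0.379 ≈ 1.897
Half-width = 1.96*1.897 ≈ 3.719
Upper limit = 43 + 3.719 ≈ 46.719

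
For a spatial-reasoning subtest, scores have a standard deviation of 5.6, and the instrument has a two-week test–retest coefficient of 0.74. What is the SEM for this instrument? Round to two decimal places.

2.86

The standard error of measurement is 5.6000*√(1 − 0.7400) ≈ 5.6000*0.5099 ≈ 2.8555.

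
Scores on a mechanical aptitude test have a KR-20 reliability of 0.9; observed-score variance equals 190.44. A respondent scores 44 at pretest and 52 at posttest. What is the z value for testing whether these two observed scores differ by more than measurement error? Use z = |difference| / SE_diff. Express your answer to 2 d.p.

SD = √190.44 = 13.8000
The standard error of measurement is 13.8000·√(1 − 0.9000) ≃ 13.8000·0.3162 ≃ 4.3639.
SE_diff = SEM · √2 ≃ 4.3639 · 1.4142 ≃ 6.1715
z = |44 − 52| / 6.1715 = 8 / 6.1715 ≃ 1.2963

1.30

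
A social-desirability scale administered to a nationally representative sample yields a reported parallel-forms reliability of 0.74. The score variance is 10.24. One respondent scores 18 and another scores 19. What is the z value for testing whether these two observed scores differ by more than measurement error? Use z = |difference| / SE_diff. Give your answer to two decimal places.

SD = √10.24 = 3.200
SEM = 3.200 * √(1 − 0.740) = 3.200 * √0.260 ≃ 3.200 * 0.510 ≃ 1.632
SE_diff = √2 * SEM ≃ 2.308
z = 1 / 2.308 ≃ 0.433

0.43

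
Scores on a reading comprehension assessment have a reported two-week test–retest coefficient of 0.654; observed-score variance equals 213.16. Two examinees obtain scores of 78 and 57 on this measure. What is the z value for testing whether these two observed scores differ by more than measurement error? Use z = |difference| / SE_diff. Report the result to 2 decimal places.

σ = 213.16^(1/2) = 14.600
SEM = 14.600 · √(1 − 0.654) = 14.600 · √0.346 ≈ 14.600 · 0.588 ≈ 8.588
Standard error of the difference = 8.588·√2 ≈ 12.145
z = |78 − 57| / 12.145 = 21 / 12.145 ≈ 1.729

1.73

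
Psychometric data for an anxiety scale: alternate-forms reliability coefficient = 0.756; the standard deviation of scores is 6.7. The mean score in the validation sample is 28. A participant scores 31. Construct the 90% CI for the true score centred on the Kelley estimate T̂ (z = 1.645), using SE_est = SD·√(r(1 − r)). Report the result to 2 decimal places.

T̂ = 0.75600(31) + 0.24400(28) ≃ 30.26800
SE_est = SD · √(r(1 − r)) = 6.70000 · √0.18446 ≃ 6.70000 · 0.42949 ≃ 2.87760
CI = 30.26800 ± 1.645 · 2.87760 → [25.53435, 35.00165]

[25.53, 35.00]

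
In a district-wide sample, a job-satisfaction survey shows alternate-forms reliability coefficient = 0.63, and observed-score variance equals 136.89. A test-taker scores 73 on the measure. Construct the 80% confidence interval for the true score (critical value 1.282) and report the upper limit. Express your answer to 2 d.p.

σ = 136.89^(1/2) = 11.700
SEM = 11.700 × √(1 − 0.630) = 11.700 × √0.370 ≈ 11.700 × 0.608 ≈ 7.117
Half-width = 1.282×7.117 ≈ 9.124
Upper limit = 73 + 9.124 ≈ 82.124

82.12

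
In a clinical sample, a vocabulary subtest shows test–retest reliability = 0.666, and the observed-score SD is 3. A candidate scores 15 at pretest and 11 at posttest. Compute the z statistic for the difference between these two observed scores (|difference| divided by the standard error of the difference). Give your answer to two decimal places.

SEM = 3.000 * √(1 − 0.666) = 3.000 * √0.334 ≈ 3.000 * 0.578 ≈ 1.734
Standard error of the difference = 1.734·√2 ≈ 2.452
z = 4 / 2.452 ≈ 1.631

1.63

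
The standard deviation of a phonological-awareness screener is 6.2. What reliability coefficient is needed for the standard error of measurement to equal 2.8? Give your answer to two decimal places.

0.80

r = 1 − (SEM / SD)² = 1 − (2.80000 / 6.2)² ≈ 1 − 0.20395 ≈ 0.79605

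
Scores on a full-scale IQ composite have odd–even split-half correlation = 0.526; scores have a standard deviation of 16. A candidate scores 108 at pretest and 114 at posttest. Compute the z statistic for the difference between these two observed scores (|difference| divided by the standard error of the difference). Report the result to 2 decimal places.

Full-length reliability (Spearman-Brown) = 2(0.526)/(1+0.526) ≈ 0.68938
SEM = 16.00000 · √(1 − 0.68938) = 16.00000 · √0.31062 ≈ 16.00000 · 0.55733 ≈ 8.91727
SE_diff = SEM · √2 ≈ 8.91727 · 1.41421 ≈ 12.61092
z = |108 − 114| / 12.61092 = 6 / 12.61092 ≈ 0.47578

0.48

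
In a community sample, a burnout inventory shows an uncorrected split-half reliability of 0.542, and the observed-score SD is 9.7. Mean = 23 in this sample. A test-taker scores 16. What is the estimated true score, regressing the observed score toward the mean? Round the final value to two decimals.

18.08

Spearman-Brown: r = 2(0.542) / (1 + 0.542) = 1.084 / 1.542 ≃ 0.703
T̂ = r·X + (1 − r)·M = 0.703*16 + 0.297*23 = 11.248 + 6.831 ≃ 18.079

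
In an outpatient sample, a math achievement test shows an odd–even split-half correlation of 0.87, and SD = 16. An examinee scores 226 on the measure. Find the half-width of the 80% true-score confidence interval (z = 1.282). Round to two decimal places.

Full-length reliability (Spearman-Brown) = 2(0.87)/(1+0.87) ≈ 0.93048
The standard error of measurement is 16.00000×√(1 − 0.93048) ≈ 16.00000×0.26366 ≈ 4.21862.
Half-width = 1.282×4.21862 ≈ 5.40828

5.41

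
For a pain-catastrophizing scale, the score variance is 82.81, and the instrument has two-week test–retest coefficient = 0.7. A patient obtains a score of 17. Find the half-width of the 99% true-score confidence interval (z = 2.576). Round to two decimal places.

SD = √82.81 = 9.10000
SEM = 9.10000*√(1 − 0.70000) ≈ 4.98428
Margin = 2.576 * 4.98428 ≈ 12.83949

12.84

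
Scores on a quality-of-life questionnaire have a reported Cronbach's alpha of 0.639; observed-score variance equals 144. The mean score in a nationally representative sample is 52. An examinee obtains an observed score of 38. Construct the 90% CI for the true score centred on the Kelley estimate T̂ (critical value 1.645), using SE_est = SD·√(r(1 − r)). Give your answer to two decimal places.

SD = √144 = 12.0000
T̂ = r·X + (1 − r)·M = 0.6390*38 + 0.3610*52 = 24.2820 + 18.7720 ≈ 43.0540
SE_est = 12.0000*√(0.6390*0.3610) ≈ 5.7635
90% CI: 43.0540 ± 9.4809 ≈ (33.5731, 52.5349)

[33.57, 52.53]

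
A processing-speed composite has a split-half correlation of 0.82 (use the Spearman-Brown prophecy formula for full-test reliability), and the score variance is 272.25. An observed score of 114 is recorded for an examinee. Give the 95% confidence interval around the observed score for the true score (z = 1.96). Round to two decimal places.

SD = √272.25 ≈ 16.5000
r_full = 2·0.82 / (1 + 0.82) ≈ 0.9011
SEM = 16.5000·√(1 − 0.9011) ≈ 5.1890
1.96 · SEM ≈ 10.1705
95% CI: 114 ± 10.1705 = [103.8295, 124.1705]

[103.83, 124.17]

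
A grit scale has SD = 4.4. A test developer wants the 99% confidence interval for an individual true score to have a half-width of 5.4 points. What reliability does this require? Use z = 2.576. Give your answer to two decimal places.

0.77

SEM needed = half-width / z = 5.4/2.576 ≈ 2.096
r = 1 − (SEM / SD)² = 1 − (2.096 / 4.4)² ≈ 1 − 0.227 ≈ 0.773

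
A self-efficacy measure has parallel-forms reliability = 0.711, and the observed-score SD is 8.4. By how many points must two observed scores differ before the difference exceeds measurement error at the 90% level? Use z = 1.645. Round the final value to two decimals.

10.51

The standard error of measurement is 8.400*√(1 − 0.711) ≈ 8.400*0.538 ≈ 4.516.
SE_diff = √2 * SEM ≈ 6.386
Minimum reliable difference = 1.645 * SE_diff ≈ 1.645 * 6.386 ≈ 10.505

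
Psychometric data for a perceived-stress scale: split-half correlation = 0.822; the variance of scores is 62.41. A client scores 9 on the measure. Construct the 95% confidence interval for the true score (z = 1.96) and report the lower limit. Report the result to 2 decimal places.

4.16

SD = √62.41 = 7.900
r_full = 2·0.822 / (1 + 0.822) ≃ 0.902
SEM = 7.900 × √(1 − 0.902) = 7.900 × √0.098 ≃ 7.900 × 0.313 ≃ 2.469
Half-width = 1.96×2.469 ≃ 4.840
Lower bound: 9 − 4.840 = 4.160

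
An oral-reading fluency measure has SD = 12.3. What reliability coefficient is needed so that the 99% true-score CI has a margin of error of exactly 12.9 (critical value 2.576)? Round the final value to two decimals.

SEM needed = half-width / z = 12.9/2.576 ≈ 5.0078
r = 1 − (5.0078/12.3)² ≈ 1 − 0.1658 ≈ 0.8342

0.83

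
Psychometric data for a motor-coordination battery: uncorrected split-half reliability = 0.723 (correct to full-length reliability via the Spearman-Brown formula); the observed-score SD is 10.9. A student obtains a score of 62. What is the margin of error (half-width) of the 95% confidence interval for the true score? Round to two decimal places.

r_full = 2·0.723 / (1 + 0.723) ≈ 0.8392
SEM = 10.9000 × √(1 − 0.8392) = 10.9000 × √0.1608 ≈ 10.9000 × 0.4010 ≈ 4.3704
1.96 × SEM ≈ 8.5660

8.57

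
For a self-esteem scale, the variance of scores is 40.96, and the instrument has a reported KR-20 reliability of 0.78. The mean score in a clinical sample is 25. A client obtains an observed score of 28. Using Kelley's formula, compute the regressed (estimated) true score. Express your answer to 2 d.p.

T̂ = r·X + (1 − r)·M = 0.780*28 + 0.220*25 = 21.840 + 5.500 ≃ 27.340

27.34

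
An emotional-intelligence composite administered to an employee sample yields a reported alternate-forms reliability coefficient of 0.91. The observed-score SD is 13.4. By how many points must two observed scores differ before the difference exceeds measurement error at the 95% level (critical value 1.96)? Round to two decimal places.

11.14

SEM = 13.4000 * √(1 − 0.9100) = 13.4000 * √0.0900 ≈ 13.4000 * 0.3000 ≈ 4.0200
SE_diff = √2 * SEM ≈ 5.6851
Smallest detectable difference = 1.96*5.6851 ≈ 11.1429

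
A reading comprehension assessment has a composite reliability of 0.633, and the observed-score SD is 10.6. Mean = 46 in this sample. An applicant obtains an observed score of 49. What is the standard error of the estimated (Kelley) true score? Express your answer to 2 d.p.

SE_est = 10.6000·√[r(1 − r)] ≈ 5.1091

5.11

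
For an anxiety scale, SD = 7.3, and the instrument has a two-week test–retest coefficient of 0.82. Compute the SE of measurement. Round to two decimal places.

3.10

The standard error of measurement is 7.3000×√(1 − 0.8200) ≃ 7.3000×0.4243 ≃ 3.0971.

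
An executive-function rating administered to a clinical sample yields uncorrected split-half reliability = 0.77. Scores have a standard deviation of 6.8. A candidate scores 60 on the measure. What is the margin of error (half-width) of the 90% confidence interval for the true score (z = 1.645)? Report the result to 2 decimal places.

4.03

Spearman-Brown: r = 2(0.77) / (1 + 0.77) = 1.540 / 1.770 ≃ 0.870
SEM = 6.800*√(1 − 0.870) ≃ 2.451
1.645 * SEM ≃ 4.032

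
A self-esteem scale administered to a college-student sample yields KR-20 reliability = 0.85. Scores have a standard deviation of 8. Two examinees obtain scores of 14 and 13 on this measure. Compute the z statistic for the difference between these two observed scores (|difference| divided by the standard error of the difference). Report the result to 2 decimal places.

SEM = 8.000 * √(1 − 0.850) = 8.000 * √0.150 ≈ 8.000 * 0.387 ≈ 3.098
SE_diff = √2 * SEM ≈ 4.382
z = 1 / 4.382 ≈ 0.228

0.23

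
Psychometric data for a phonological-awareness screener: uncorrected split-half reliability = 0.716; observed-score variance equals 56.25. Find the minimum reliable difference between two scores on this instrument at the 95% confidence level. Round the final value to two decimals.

SD = √56.25 = 7.500
Spearman-Brown: r = 2(0.716) / (1 + 0.716) = 1.432 / 1.716 ≈ 0.834
SEM = 7.500·√(1 − 0.834) ≈ 3.051
Standard error of the difference = 3.051·√2 ≈ 4.315
Smallest detectable difference = 1.96·4.315 ≈ 8.457

8.46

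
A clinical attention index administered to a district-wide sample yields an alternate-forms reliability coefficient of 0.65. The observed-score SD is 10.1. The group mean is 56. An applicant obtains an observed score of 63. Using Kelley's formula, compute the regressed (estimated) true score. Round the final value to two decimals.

60.55

T̂ = r·X + (1 − r)·M = 0.65000·63 + 0.35000·56 = 40.95000 + 19.60000 ≃ 60.55000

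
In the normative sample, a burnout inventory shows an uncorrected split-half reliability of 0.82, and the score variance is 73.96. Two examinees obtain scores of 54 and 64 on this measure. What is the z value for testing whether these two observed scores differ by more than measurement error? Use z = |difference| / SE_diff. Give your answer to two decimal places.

2.61

σ = 73.96^(1/2) = 8.6000
r_full = 2·0.82 / (1 + 0.82) ≈ 0.9011
SEM = 8.6000 * √(1 − 0.9011) = 8.6000 * √0.0989 ≈ 8.6000 * 0.3145 ≈ 2.7046
Standard error of the difference = 2.7046·√2 ≈ 3.8248
z = 10 / 3.8248 ≈ 2.6145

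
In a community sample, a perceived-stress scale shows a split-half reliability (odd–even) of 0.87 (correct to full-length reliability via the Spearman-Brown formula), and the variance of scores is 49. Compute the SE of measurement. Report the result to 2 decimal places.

1.85

σ = 49^(1/2) = 7.0000
Full-length reliability (Spearman-Brown) = 2(0.87)/(1+0.87) ≈ 0.9305
SEM = 7.0000 * √(1 − 0.9305) = 7.0000 * √0.0695 ≈ 7.0000 * 0.2637 ≈ 1.8456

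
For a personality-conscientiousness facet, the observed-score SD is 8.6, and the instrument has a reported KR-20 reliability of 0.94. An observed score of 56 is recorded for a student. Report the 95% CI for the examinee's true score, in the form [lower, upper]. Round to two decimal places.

SEM = 8.6000*√(1 − 0.9400) ≃ 2.1066
Margin = 1.96 * 2.1066 ≃ 4.1289
95% CI: 56 ± 4.1289 = [51.8711, 60.1289]

[51.87, 60.13]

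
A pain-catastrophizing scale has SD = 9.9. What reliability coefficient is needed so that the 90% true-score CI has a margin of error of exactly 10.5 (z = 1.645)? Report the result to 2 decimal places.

0.58

Required SEM = 10.5 / 1.645 ≃ 6.38298
r = 1 − (6.38298/9.9)² ≃ 1 − 0.41570 ≃ 0.58430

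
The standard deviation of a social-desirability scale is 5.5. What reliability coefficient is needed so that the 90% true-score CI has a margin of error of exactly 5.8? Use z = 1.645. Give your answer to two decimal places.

SEM needed = half-width / z = 5.8/1.645 ≈ 3.526
r = 1 − (SEM / SD)² = 1 − (3.526 / 5.5)² ≈ 1 − 0.411 ≈ 0.589

0.59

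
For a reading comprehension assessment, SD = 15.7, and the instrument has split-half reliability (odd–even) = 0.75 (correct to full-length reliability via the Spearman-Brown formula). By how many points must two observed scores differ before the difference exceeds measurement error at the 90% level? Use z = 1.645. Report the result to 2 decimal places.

13.80

Full-length reliability (Spearman-Brown) = 2(0.75)/(1+0.75) ≈ 0.8571
The standard error of measurement is 15.7000·√(1 − 0.8571) ≈ 15.7000·0.3780 ≈ 5.9340.
SE_diff = SEM · √2 ≈ 5.9340 · 1.4142 ≈ 8.3920
Smallest detectable difference = 1.645·8.3920 ≈ 13.8048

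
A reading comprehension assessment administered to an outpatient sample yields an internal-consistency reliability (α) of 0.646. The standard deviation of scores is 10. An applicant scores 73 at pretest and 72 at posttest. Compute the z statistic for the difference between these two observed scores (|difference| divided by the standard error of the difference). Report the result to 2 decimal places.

0.12

SEM = 10.00000·√(1 − 0.64600) ≈ 5.94979
SE_diff = SEM · √2 ≈ 5.94979 · 1.41421 ≈ 8.41427
z = |73 − 72| / 8.41427 = 1 / 8.41427 ≈ 0.11885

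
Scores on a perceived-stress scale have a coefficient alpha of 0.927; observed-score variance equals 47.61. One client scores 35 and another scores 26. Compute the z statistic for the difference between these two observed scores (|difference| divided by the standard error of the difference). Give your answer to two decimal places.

3.41

SD = √47.61 = 6.9000
SEM = 6.9000×√(1 − 0.9270) ≃ 1.8643
SE_diff = √2 × SEM ≃ 2.6365
z = 9 / 2.6365 ≃ 3.4136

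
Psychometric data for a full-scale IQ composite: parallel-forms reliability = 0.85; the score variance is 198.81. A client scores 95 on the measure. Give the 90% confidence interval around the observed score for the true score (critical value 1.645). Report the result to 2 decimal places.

σ = 198.81^(1/2) = 14.100
SEM = 14.100·√(1 − 0.850) ≈ 5.461
Half-width = 1.645·5.461 ≈ 8.983
90% CI: 95 ± 8.983 = [86.017, 103.983]

[86.02, 103.98]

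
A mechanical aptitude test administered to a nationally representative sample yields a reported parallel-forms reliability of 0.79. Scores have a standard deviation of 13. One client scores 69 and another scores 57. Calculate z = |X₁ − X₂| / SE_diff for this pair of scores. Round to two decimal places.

The standard error of measurement is 13.0000·√(1 − 0.7900) ≈ 13.0000·0.4583 ≈ 5.9573.
SE_diff = √2 · SEM ≈ 8.4250
z = |69 − 57| / 8.4250 = 12 / 8.4250 ≈ 1.4243

1.42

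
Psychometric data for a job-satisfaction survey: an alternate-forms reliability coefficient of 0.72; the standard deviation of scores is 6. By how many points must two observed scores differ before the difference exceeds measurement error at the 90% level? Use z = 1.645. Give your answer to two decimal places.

7.39

SEM = 6.0000 * √(1 − 0.7200) = 6.0000 * √0.2800 ≈ 6.0000 * 0.5292 ≈ 3.1749
SE_diff = √2 * SEM ≈ 4.4900
Smallest detectable difference = 1.645*4.4900 ≈ 7.3860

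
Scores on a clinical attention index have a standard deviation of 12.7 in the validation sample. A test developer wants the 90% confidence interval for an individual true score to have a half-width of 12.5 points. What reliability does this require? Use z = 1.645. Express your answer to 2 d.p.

0.64

SEM needed = half-width / z = 12.5/1.645 ≈ 7.5988
r = 1 − (SEM / SD)² = 1 − (7.5988 / 12.7)² ≈ 1 − 0.3580 ≈ 0.6420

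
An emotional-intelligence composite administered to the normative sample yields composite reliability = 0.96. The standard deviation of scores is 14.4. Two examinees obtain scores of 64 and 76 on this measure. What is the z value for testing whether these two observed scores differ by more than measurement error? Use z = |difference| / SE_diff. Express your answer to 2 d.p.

SEM = 14.4000×√(1 − 0.9600) ≃ 2.8800
Standard error of the difference = 2.8800·√2 ≃ 4.0729
z = 12 / 4.0729 ≃ 2.9463

2.95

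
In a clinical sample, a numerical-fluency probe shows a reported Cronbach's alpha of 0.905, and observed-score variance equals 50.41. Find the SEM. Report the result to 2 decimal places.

SD = √50.41 = 7.10000
SEM = 7.10000 * √(1 − 0.90500) = 7.10000 * √0.09500 ≈ 7.10000 * 0.30822 ≈ 2.18837

2.19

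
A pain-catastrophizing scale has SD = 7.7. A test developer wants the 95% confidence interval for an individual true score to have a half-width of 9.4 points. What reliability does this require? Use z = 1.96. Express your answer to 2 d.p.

0.61

Required SEM = 9.4 / 1.96 ≈ 4.7959
Required reliability = 1 − (SEM/SD)² = 1 − 0.3879 ≈ 0.6121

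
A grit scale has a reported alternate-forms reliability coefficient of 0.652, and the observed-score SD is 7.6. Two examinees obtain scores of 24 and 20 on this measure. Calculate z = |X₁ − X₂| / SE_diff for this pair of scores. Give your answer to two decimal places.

0.63

SEM = 7.6000·√(1 − 0.6520) ≈ 4.4834
SE_diff = SEM · √2 ≈ 4.4834 · 1.4142 ≈ 6.3404
z = 4 / 6.3404 ≈ 0.6309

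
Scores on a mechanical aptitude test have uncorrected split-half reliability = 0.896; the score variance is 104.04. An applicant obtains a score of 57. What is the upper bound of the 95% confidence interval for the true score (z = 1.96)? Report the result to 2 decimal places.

SD = √104.04 = 10.2000
r_full = 2·0.896 / (1 + 0.896) ≃ 0.9451
SEM = 10.2000 × √(1 − 0.9451) = 10.2000 × √0.0549 ≃ 10.2000 × 0.2342 ≃ 2.3889
Margin = 1.96 × 2.3889 ≃ 4.6822
Upper limit = 57 + 4.6822 ≃ 61.6822

61.68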